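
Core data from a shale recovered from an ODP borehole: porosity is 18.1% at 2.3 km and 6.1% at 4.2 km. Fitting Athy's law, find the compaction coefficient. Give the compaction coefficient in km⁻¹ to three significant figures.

0.572 km⁻¹

Athy: n(z) = n₀ e^(−kz) ⇒ n₁/n₂ = e^{k(z₂−z₁)} ⇒ k = ln(n₁/n₂)/(z₂−z₁)
k = ln(0.181/0.061) / (4.2 − 2.3) = ln(2.967) / 1.9 = 1.0876 / 1.9 = 0.5724 km⁻¹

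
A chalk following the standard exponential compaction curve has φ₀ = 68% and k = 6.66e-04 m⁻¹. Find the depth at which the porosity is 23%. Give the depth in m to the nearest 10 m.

1630 m

Working in km (1 km = 1000 m; k in km⁻¹ = k in m⁻¹ × 1000):
Invert Athy's law: d = ln(φ₀/φ) / k
d = ln(0.68/0.23) / 0.666 = ln(2.957) / 0.666 = 1.0840 / 0.666 = 1.628 km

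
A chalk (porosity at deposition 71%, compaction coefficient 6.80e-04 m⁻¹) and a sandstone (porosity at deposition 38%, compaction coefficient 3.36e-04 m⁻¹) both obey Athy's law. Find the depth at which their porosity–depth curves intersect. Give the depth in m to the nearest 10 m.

Working in km (1 km = 1000 m; c in km⁻¹ = c in m⁻¹ × 1000):
Set φ₀ₐ e^(−cₐz) = φ₀ᵦ e^(−cᵦz) ⇒ ln(φ₀ₐ/φ₀ᵦ) = (cₐ − cᵦ)·z
z = ln(0.71/0.38) / (0.68 − 0.336) = 0.6251 / 0.344 = 1.817 km

1820 m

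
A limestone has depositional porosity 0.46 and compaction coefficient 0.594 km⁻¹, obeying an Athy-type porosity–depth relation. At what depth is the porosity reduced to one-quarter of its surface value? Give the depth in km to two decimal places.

n/n₀ = 1/4 ⇒ exp(−β·d) = 1/4 ⇒ d = ln(4) / β
d = 1.3863 / 0.594 = 2.334 km

2.33 km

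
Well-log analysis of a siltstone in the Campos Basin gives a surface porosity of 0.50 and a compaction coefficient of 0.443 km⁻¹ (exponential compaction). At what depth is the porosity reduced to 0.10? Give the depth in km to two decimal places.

Invert Athy's law: d = ln(φ₀/φ) / β
d = ln(0.5/0.1) / 0.443 = ln(5) / 0.443 = 1.6094 / 0.443 = 3.633 km

3.63 km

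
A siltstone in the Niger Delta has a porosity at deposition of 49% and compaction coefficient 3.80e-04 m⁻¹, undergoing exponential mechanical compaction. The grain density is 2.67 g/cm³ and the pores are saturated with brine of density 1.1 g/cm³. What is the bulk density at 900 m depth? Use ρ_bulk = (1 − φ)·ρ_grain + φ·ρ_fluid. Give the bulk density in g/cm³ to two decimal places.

2.12 g/cm³

Working in km (1 km = 1000 m; k in km⁻¹ = k in m⁻¹ × 1000):
Porosity at depth: phi = 0.49·exp(−0.38×0.9) = 0.49×0.7103 = 0.3481
Bulk density: ρ_b = (1−phi)ρ_g + phi·ρ_f = 0.6519×2.67 + 0.3481×1.1
       = 1.741 + 0.383 = 2.124 g/cm³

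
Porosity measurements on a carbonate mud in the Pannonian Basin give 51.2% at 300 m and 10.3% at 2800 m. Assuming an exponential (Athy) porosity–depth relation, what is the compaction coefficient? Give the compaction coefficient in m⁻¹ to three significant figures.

0.000641 m⁻¹

Working in km (1 km = 1000 m; c in km⁻¹ = c in m⁻¹ × 1000):
Athy: phi(z) = phi₀ e^(−cz) ⇒ phi₁/phi₂ = e^{c(z₂−z₁)} ⇒ c = ln(phi₁/phi₂)/(z₂−z₁)
c = ln(0.512/0.103) / (2.8 − 0.3) = ln(4.971) / 2.5 = 1.6036 / 2.5 = 0.6414 km⁻¹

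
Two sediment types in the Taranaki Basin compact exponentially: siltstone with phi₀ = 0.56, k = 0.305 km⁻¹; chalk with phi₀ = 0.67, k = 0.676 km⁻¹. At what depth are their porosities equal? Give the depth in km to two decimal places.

0.48 km

Set phi₀ₐ e^(−kₐd) = phi₀ᵦ e^(−kᵦd) ⇒ ln(phi₀ₐ/phi₀ᵦ) = (kₐ − kᵦ)·d
d = ln(0.56/0.67) / (0.305 − 0.676) = -0.1793 / -0.371 = 0.483 km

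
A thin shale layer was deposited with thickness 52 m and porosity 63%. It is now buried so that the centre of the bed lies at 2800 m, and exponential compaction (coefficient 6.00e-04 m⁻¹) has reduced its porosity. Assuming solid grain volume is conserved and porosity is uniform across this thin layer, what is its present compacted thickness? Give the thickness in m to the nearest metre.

Working in km (1 km = 1000 m; c in km⁻¹ = c in m⁻¹ × 1000):
Porosity at 2.8 km: φ = 0.63·exp(−0.6×2.8) = 0.1174
Solid-volume conservation: h(1−φ) = h₀(1−φ₀) ⇒ h = h₀·(1−φ₀)/(1−φ)
h = 0.052 × (1 − 0.63)/(1 − 0.1174) = 0.052 × 0.4192 = 0.0218 km

22 m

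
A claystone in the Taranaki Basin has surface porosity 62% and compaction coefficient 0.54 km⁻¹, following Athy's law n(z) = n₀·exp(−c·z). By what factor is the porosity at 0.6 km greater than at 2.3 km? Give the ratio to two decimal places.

n(z₁)/n(z₂) = e^(−c·z₁)/e^(−c·z₂) = e^{c(z₂−z₁)}
= exp(0.54 × 1.7) = exp(0.918) = 2.5043

2.50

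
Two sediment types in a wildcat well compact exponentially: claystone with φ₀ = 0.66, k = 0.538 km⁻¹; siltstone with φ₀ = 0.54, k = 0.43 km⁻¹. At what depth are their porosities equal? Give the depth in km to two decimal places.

Set φ₀ₐ e^(−kₐd) = φ₀ᵦ e^(−kᵦd) ⇒ ln(φ₀ₐ/φ₀ᵦ) = (kₐ − kᵦ)·d
d = ln(0.66/0.54) / (0.538 − 0.43) = 0.2007 / 0.108 = 1.858 km

1.86 km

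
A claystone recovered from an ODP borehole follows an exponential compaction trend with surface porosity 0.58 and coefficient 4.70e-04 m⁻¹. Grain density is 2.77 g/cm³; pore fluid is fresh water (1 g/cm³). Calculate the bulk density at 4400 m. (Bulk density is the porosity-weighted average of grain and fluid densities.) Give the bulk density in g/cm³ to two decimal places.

Working in km (1 km = 1000 m; c in km⁻¹ = c in m⁻¹ × 1000):
Porosity at depth: phi = 0.58·exp(−0.47×4.4) = 0.58×0.1264 = 0.0733
Bulk density: ρ_b = (1−phi)ρ_g + phi·ρ_f = 0.9267×2.77 + 0.0733×1
       = 2.567 + 0.073 = 2.640 g/cm³

2.64 g/cm³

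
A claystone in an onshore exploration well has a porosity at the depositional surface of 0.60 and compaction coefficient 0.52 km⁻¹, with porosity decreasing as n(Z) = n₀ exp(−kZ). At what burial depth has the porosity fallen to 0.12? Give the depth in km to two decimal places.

Invert Athy's law: Z = ln(n₀/n) / k
Z = ln(0.6/0.12) / 0.52 = ln(5) / 0.52 = 1.6094 / 0.52 = 3.095 km

3.10 km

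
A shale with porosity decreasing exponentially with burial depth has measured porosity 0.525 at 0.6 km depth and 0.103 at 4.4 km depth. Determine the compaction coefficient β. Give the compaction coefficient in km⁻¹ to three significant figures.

0.429 km⁻¹

Athy: phi(z) = phi₀ e^(−βz) ⇒ phi₁/phi₂ = e^{β(z₂−z₁)} ⇒ β = ln(phi₁/phi₂)/(z₂−z₁)
β = ln(0.525/0.103) / (4.4 − 0.6) = ln(5.097) / 3.8 = 1.6287 / 3.8 = 0.4286 km⁻¹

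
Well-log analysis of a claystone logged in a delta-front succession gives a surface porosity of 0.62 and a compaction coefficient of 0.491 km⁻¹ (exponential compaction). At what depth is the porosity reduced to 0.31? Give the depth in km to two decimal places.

1.41 km

Invert Athy's law: z = ln(n₀/n) / β
z = ln(0.62/0.31) / 0.491 = ln(2) / 0.491 = 0.6931 / 0.491 = 1.412 km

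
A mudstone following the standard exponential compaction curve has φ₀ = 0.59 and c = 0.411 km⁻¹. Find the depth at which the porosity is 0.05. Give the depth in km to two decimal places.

6.01 km

Invert Athy's law: z = ln(φ₀/φ) / c
z = ln(0.59/0.05) / 0.411 = ln(11.8) / 0.411 = 2.4681 / 0.411 = 6.005 km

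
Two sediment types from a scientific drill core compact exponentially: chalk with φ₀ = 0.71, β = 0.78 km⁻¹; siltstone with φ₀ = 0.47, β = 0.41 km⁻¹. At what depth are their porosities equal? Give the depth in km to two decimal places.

Set φ₀ₐ e^(−βₐz) = φ₀ᵦ e^(−βᵦz) ⇒ ln(φ₀ₐ/φ₀ᵦ) = (βₐ − βᵦ)·z
z = ln(0.71/0.47) / (0.78 − 0.41) = 0.4125 / 0.37 = 1.115 km

1.11 km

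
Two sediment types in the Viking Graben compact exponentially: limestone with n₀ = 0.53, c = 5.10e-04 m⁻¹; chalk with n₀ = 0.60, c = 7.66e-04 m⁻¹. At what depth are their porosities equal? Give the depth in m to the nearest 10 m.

Working in km (1 km = 1000 m; c in km⁻¹ = c in m⁻¹ × 1000):
Set n₀ₐ e^(−cₐz) = n₀ᵦ e^(−cᵦz) ⇒ ln(n₀ₐ/n₀ᵦ) = (cₐ − cᵦ)·z
z = ln(0.53/0.6) / (0.51 − 0.766) = -0.1241 / -0.256 = 0.485 km

480 m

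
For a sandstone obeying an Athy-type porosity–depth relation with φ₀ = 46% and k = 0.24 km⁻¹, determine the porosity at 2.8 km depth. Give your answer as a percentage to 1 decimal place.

23.5%

φ = φ₀·exp(−k·z) = 0.46 × exp(−0.24 × 2.8) = 0.46 × exp(−0.672)
  = 0.46 × 0.5107 = 0.2349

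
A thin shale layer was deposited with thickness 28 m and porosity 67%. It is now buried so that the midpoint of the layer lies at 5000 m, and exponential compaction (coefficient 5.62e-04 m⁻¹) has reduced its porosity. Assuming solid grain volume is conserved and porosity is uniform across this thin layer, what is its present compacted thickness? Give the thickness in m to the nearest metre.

Working in km (1 km = 1000 m; β in km⁻¹ = β in m⁻¹ × 1000):
Porosity at 5 km: phi = 0.67·exp(−0.562×5) = 0.0403
Solid-volume conservation: h(1−phi) = h₀(1−phi₀) ⇒ h = h₀·(1−phi₀)/(1−phi)
h = 0.028 × (1 − 0.67)/(1 − 0.0403) = 0.028 × 0.3439 = 0.0096 km

10 m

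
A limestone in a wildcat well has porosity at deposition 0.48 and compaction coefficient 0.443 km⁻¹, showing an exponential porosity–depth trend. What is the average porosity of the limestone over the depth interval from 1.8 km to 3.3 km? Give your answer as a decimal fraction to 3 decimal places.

⟨φ⟩ = (1/(z₂−z₁)) ∫ φ₀ e^(−cz) dz = φ₀·(e^(−c·z₁) − e^(−c·z₂)) / (c·(z₂−z₁))
e^(−0.443×1.8) = 0.4505; e^(−0.443×3.3) = 0.2318
⟨φ⟩ = 0.48 × (0.4505 − 0.2318) / (0.443 × 1.5) = 0.48 × 0.3291 = 0.1580

0.158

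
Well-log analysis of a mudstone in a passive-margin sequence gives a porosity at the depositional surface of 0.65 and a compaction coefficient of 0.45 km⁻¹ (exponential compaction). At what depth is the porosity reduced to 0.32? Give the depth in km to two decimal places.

1.57 km

Invert Athy's law: z = ln(n₀/n) / c
z = ln(0.65/0.32) / 0.45 = ln(2.031) / 0.45 = 0.7087 / 0.45 = 1.575 km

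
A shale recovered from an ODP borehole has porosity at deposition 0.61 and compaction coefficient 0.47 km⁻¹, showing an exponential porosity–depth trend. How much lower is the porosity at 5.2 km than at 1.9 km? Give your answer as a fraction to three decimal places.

φ(1.9) = 0.61·e^(−0.47×1.9) = 0.2497
φ(5.2) = 0.61·e^(−0.47×5.2) = 0.0530
Δφ = 0.2497 − 0.0530 = 0.1968

0.197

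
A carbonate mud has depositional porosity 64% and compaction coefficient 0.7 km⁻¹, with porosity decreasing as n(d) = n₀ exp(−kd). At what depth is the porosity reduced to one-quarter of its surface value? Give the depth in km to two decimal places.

n/n₀ = 1/4 ⇒ exp(−k·d) = 1/4 ⇒ d = ln(4) / k
d = 1.3863 / 0.7 = 1.980 km

1.98 km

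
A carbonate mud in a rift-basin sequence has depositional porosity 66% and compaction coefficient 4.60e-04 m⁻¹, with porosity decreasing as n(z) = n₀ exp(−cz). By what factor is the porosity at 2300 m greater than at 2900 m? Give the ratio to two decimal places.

1.32

Working in km (1 km = 1000 m; c in km⁻¹ = c in m⁻¹ × 1000):
n(z₁)/n(z₂) = e^(−c·z₁)/e^(−c·z₂) = e^{c(z₂−z₁)}
= exp(0.46 × 0.6) = exp(0.276) = 1.3178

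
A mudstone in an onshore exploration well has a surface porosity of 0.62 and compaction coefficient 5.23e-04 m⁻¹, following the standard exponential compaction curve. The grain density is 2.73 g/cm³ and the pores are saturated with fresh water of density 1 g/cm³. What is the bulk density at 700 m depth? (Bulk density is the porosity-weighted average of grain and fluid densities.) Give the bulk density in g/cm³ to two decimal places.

1.99 g/cm³

Working in km (1 km = 1000 m; c in km⁻¹ = c in m⁻¹ × 1000):
Porosity at depth: φ = 0.62·exp(−0.523×0.7) = 0.62×0.6934 = 0.4299
Bulk density: ρ_b = (1−φ)ρ_g + φ·ρ_f = 0.5701×2.73 + 0.4299×1
       = 1.556 + 0.430 = 1.986 g/cm³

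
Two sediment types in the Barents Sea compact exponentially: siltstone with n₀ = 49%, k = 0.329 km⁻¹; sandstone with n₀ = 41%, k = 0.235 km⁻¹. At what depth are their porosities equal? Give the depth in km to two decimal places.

1.90 km

Set n₀ₐ e^(−kₐZ) = n₀ᵦ e^(−kᵦZ) ⇒ ln(n₀ₐ/n₀ᵦ) = (kₐ − kᵦ)·Z
Z = ln(0.49/0.41) / (0.329 − 0.235) = 0.1782 / 0.094 = 1.896 km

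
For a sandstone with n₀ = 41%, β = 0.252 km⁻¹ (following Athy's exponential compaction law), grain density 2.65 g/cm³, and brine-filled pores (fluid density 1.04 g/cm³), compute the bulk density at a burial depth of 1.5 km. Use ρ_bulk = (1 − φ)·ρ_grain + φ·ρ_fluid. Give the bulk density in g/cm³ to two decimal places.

Porosity at depth: n = 0.41·exp(−0.252×1.5) = 0.41×0.6852 = 0.2809
Bulk density: ρ_b = (1−n)ρ_g + n·ρ_f = 0.7191×2.65 + 0.2809×1.04
       = 1.905 + 0.292 = 2.198 g/cm³

2.20 g/cm³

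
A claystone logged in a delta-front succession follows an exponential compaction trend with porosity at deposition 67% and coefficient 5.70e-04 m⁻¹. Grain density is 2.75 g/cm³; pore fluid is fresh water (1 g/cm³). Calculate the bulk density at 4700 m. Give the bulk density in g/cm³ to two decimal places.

Working in km (1 km = 1000 m; β in km⁻¹ = β in m⁻¹ × 1000):
Porosity at depth: φ = 0.67·exp(−0.57×4.7) = 0.67×0.0686 = 0.0460
Bulk density: ρ_b = (1−φ)ρ_g + φ·ρ_f = 0.9540×2.75 + 0.0460×1
       = 2.624 + 0.046 = 2.670 g/cm³

2.67 g/cm³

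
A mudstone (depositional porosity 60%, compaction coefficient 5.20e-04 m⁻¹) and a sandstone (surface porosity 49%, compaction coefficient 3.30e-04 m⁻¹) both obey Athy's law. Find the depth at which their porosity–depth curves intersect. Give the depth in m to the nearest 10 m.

Working in km (1 km = 1000 m; k in km⁻¹ = k in m⁻¹ × 1000):
Set phi₀ₐ e^(−kₐZ) = phi₀ᵦ e^(−kᵦZ) ⇒ ln(phi₀ₐ/phi₀ᵦ) = (kₐ − kᵦ)·Z
Z = ln(0.6/0.49) / (0.52 − 0.33) = 0.2025 / 0.19 = 1.066 km

1070 m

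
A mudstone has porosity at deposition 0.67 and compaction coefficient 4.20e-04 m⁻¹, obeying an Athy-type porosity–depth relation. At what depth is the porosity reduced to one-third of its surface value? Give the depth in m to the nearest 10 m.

2620 m

Working in km (1 km = 1000 m; β in km⁻¹ = β in m⁻¹ × 1000):
φ/φ₀ = 1/3 ⇒ exp(−β·d) = 1/3 ⇒ d = ln(3) / β
d = 1.0986 / 0.42 = 2.616 km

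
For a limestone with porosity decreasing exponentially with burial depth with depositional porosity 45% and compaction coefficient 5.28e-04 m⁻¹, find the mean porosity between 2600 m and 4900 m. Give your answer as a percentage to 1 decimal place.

6.6%

Working in km (1 km = 1000 m; β in km⁻¹ = β in m⁻¹ × 1000):
⟨n⟩ = (1/(z₂−z₁)) ∫ n₀ e^(−βz) dz = n₀·(e^(−β·z₁) − e^(−β·z₂)) / (β·(z₂−z₁))
e^(−0.528×2.6) = 0.2534; e^(−0.528×4.9) = 0.0752
⟨n⟩ = 0.45 × (0.2534 − 0.0752) / (0.528 × 2.3) = 0.45 × 0.1467 = 0.0660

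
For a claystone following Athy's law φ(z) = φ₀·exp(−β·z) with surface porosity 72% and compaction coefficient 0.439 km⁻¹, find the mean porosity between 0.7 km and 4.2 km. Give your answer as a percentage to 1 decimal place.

⟨φ⟩ = (1/(z₂−z₁)) ∫ φ₀ e^(−βz) dz = φ₀·(e^(−β·z₁) − e^(−β·z₂)) / (β·(z₂−z₁))
e^(−0.439×0.7) = 0.7354; e^(−0.439×4.2) = 0.1582
⟨φ⟩ = 0.72 × (0.7354 − 0.1582) / (0.439 × 3.5) = 0.72 × 0.3757 = 0.2705

27.0%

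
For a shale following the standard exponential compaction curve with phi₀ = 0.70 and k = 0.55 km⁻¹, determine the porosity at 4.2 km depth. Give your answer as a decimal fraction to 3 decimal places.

phi = phi₀·exp(−k·Z) = 0.7 × exp(−0.55 × 4.2) = 0.7 × exp(−2.31)
  = 0.7 × 0.0993 = 0.0695

0.069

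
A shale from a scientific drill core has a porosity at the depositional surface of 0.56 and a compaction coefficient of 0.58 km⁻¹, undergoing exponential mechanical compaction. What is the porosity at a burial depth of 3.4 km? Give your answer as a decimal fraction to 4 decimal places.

0.0779

n = n₀·exp(−c·d) = 0.56 × exp(−0.58 × 3.4) = 0.56 × exp(−1.972)
  = 0.56 × 0.1392 = 0.0779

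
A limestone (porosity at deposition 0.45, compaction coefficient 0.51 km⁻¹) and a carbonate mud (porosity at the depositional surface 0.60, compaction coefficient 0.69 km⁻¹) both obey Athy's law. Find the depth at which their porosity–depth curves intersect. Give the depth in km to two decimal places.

Set φ₀ₐ e^(−cₐz) = φ₀ᵦ e^(−cᵦz) ⇒ ln(φ₀ₐ/φ₀ᵦ) = (cₐ − cᵦ)·z
z = ln(0.45/0.6) / (0.51 − 0.69) = -0.2877 / -0.18 = 1.598 km

1.60 km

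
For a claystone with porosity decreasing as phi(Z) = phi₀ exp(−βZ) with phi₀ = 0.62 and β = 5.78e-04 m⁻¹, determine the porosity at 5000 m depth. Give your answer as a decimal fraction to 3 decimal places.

0.034

Working in km (1 km = 1000 m; β in km⁻¹ = β in m⁻¹ × 1000):
phi = phi₀·exp(−β·Z) = 0.62 × exp(−0.578 × 5) = 0.62 × exp(−2.89)
  = 0.62 × 0.0556 = 0.0345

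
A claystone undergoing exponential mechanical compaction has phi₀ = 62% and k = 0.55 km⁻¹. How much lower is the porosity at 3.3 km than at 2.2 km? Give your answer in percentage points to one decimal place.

8.4 percentage points

phi(2.2) = 0.62·e^(−0.55×2.2) = 0.1849
phi(3.3) = 0.62·e^(−0.55×3.3) = 0.1010
Δphi = 0.1849 − 0.1010 = 0.0839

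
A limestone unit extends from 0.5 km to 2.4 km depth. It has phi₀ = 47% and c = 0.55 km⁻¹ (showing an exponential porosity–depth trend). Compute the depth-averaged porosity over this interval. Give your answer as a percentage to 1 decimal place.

22.1%

⟨phi⟩ = (1/(z₂−z₁)) ∫ phi₀ e^(−cz) dz = phi₀·(e^(−c·z₁) − e^(−c·z₂)) / (c·(z₂−z₁))
e^(−0.55×0.5) = 0.7596; e^(−0.55×2.4) = 0.2671
⟨phi⟩ = 0.47 × (0.7596 − 0.2671) / (0.55 × 1.9) = 0.47 × 0.4712 = 0.2215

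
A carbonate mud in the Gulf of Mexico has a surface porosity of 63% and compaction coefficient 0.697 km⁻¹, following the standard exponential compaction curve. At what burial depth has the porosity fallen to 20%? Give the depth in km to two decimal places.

1.65 km

Invert Athy's law: z = ln(φ₀/φ) / c
z = ln(0.63/0.2) / 0.697 = ln(3.15) / 0.697 = 1.1474 / 0.697 = 1.646 km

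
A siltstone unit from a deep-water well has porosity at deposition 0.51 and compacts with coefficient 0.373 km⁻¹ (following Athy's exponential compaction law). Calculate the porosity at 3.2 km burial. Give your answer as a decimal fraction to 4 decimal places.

phi = phi₀·exp(−c·d) = 0.51 × exp(−0.373 × 3.2) = 0.51 × exp(−1.194)
  = 0.51 × 0.3031 = 0.1546

0.1546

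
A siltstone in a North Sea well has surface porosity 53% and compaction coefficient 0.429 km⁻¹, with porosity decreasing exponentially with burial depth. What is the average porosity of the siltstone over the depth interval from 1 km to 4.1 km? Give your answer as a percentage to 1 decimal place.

19.1%

⟨n⟩ = (1/(z₂−z₁)) ∫ n₀ e^(−cz) dz = n₀·(e^(−c·z₁) − e^(−c·z₂)) / (c·(z₂−z₁))
e^(−0.429×1) = 0.6512; e^(−0.429×4.1) = 0.1722
⟨n⟩ = 0.53 × (0.6512 − 0.1722) / (0.429 × 3.1) = 0.53 × 0.3601 = 0.1909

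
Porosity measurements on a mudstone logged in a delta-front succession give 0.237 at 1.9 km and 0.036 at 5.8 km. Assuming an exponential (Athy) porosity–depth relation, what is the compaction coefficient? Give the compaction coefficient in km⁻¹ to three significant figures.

0.483 km⁻¹

Athy: φ(z) = φ₀ e^(−kz) ⇒ φ₁/φ₂ = e^{k(z₂−z₁)} ⇒ k = ln(φ₁/φ₂)/(z₂−z₁)
k = ln(0.237/0.036) / (5.8 − 1.9) = ln(6.583) / 3.9 = 1.8845 / 3.9 = 0.4832 km⁻¹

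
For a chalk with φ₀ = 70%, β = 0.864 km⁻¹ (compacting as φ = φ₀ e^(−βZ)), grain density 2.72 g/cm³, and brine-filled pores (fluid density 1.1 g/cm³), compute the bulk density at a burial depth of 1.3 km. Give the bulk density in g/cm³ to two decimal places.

Porosity at depth: φ = 0.7·exp(−0.864×1.3) = 0.7×0.3252 = 0.2277
Bulk density: ρ_b = (1−φ)ρ_g + φ·ρ_f = 0.7723×2.72 + 0.2277×1.1
       = 2.101 + 0.250 = 2.351 g/cm³

2.35 g/cm³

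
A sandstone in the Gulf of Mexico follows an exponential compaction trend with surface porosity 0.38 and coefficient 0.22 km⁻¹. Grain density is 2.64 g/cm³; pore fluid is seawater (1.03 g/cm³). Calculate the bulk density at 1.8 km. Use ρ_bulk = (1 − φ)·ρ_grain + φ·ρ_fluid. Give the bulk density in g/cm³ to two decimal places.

Porosity at depth: n = 0.38·exp(−0.22×1.8) = 0.38×0.6730 = 0.2557
Bulk density: ρ_b = (1−n)ρ_g + n·ρ_f = 0.7443×2.64 + 0.2557×1.03
       = 1.965 + 0.263 = 2.228 g/cm³

2.23 g/cm³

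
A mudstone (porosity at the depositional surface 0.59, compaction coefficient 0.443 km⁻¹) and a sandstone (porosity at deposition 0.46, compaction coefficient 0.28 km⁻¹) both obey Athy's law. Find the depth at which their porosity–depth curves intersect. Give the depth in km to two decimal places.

1.53 km

Set n₀ₐ e^(−kₐZ) = n₀ᵦ e^(−kᵦZ) ⇒ ln(n₀ₐ/n₀ᵦ) = (kₐ − kᵦ)·Z
Z = ln(0.59/0.46) / (0.443 − 0.28) = 0.2489 / 0.163 = 1.527 km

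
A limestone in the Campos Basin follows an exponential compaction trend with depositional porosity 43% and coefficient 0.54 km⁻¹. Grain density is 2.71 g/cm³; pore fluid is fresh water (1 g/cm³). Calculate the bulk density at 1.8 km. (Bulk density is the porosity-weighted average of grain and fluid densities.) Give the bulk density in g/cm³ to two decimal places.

2.43 g/cm³

Porosity at depth: φ = 0.43·exp(−0.54×1.8) = 0.43×0.3783 = 0.1627
Bulk density: ρ_b = (1−φ)ρ_g + φ·ρ_f = 0.8373×2.71 + 0.1627×1
       = 2.269 + 0.163 = 2.432 g/cm³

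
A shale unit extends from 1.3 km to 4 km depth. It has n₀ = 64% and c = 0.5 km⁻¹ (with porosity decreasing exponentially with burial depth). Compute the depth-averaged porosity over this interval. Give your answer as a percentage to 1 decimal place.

⟨n⟩ = (1/(Z₂−Z₁)) ∫ n₀ e^(−cZ) dZ = n₀·(e^(−c·Z₁) − e^(−c·Z₂)) / (c·(Z₂−Z₁))
e^(−0.5×1.3) = 0.5220; e^(−0.5×4) = 0.1353
⟨n⟩ = 0.64 × (0.5220 − 0.1353) / (0.5 × 2.7) = 0.64 × 0.2865 = 0.1833

18.3%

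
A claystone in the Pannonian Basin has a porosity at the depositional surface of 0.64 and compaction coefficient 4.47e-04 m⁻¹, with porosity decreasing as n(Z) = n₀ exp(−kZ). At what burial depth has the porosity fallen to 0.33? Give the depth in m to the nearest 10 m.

Working in km (1 km = 1000 m; k in km⁻¹ = k in m⁻¹ × 1000):
Invert Athy's law: Z = ln(n₀/n) / k
Z = ln(0.64/0.33) / 0.447 = ln(1.939) / 0.447 = 0.6624 / 0.447 = 1.482 km

1480 m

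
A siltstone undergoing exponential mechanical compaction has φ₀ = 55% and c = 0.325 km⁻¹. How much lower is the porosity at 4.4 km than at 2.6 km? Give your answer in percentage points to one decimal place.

10.5 percentage points

φ(2.6) = 0.55·e^(−0.325×2.6) = 0.2363
φ(4.4) = 0.55·e^(−0.325×4.4) = 0.1316
Δφ = 0.2363 − 0.1316 = 0.1046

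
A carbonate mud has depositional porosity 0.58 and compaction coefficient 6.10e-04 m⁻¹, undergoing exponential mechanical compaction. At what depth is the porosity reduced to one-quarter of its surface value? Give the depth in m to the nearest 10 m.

2270 m

Working in km (1 km = 1000 m; c in km⁻¹ = c in m⁻¹ × 1000):
phi/phi₀ = 1/4 ⇒ exp(−c·Z) = 1/4 ⇒ Z = ln(4) / c
Z = 1.3863 / 0.61 = 2.273 km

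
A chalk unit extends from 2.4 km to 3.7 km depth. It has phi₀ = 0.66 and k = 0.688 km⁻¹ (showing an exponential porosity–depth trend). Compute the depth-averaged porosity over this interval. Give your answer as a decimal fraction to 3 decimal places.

0.084

⟨phi⟩ = (1/(d₂−d₁)) ∫ phi₀ e^(−kd) dd = phi₀·(e^(−k·d₁) − e^(−k·d₂)) / (k·(d₂−d₁))
e^(−0.688×2.4) = 0.1918; e^(−0.688×3.7) = 0.0784
⟨phi⟩ = 0.66 × (0.1918 − 0.0784) / (0.688 × 1.3) = 0.66 × 0.1268 = 0.0837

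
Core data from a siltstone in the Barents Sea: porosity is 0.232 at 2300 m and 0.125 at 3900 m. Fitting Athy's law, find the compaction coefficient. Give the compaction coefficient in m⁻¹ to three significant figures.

Working in km (1 km = 1000 m; β in km⁻¹ = β in m⁻¹ × 1000):
Athy: n(d) = n₀ e^(−βd) ⇒ n₁/n₂ = e^{β(d₂−d₁)} ⇒ β = ln(n₁/n₂)/(d₂−d₁)
β = ln(0.232/0.125) / (3.9 − 2.3) = ln(1.856) / 1.6 = 0.6184 / 1.6 = 0.3865 km⁻¹

0.000387 m⁻¹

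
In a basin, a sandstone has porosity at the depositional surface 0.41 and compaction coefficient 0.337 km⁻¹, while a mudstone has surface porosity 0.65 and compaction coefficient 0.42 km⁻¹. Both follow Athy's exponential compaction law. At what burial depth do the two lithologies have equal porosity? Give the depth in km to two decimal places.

Set φ₀ₐ e^(−βₐd) = φ₀ᵦ e^(−βᵦd) ⇒ ln(φ₀ₐ/φ₀ᵦ) = (βₐ − βᵦ)·d
d = ln(0.41/0.65) / (0.337 − 0.42) = -0.4608 / -0.083 = 5.552 km

5.55 km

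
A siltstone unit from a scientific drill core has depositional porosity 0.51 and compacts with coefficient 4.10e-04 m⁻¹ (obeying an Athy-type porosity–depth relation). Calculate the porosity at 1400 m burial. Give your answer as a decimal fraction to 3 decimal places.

0.287

Working in km (1 km = 1000 m; β in km⁻¹ = β in m⁻¹ × 1000):
φ = φ₀·exp(−β·d) = 0.51 × exp(−0.41 × 1.4) = 0.51 × exp(−0.574)
  = 0.51 × 0.5633 = 0.2873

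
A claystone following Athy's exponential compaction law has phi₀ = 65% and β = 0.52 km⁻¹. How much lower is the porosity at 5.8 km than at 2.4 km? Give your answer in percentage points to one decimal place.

15.5 percentage points

phi(2.4) = 0.65·e^(−0.52×2.4) = 0.1866
phi(5.8) = 0.65·e^(−0.52×5.8) = 0.0318
Δphi = 0.1866 − 0.0318 = 0.1548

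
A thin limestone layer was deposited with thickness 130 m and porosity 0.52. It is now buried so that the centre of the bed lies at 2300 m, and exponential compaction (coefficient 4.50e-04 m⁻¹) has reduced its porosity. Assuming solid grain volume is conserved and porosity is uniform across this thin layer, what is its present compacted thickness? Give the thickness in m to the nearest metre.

Working in km (1 km = 1000 m; c in km⁻¹ = c in m⁻¹ × 1000):
Porosity at 2.3 km: n = 0.52·exp(−0.45×2.3) = 0.1847
Solid-volume conservation: h(1−n) = h₀(1−n₀) ⇒ h = h₀·(1−n₀)/(1−n)
h = 0.13 × (1 − 0.52)/(1 − 0.1847) = 0.13 × 0.5888 = 0.0765 km

77 m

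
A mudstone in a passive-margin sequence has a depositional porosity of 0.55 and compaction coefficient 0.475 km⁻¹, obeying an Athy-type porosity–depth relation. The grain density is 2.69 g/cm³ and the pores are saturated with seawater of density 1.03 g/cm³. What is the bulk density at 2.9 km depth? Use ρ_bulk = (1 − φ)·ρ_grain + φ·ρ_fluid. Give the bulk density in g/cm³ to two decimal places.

2.46 g/cm³

Porosity at depth: n = 0.55·exp(−0.475×2.9) = 0.55×0.2522 = 0.1387
Bulk density: ρ_b = (1−n)ρ_g + n·ρ_f = 0.8613×2.69 + 0.1387×1.03
       = 2.317 + 0.143 = 2.460 g/cm³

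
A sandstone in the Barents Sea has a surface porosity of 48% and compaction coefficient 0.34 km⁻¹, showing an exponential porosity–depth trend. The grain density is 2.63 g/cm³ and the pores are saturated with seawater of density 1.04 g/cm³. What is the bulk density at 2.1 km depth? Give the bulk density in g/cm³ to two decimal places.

2.26 g/cm³

Porosity at depth: φ = 0.48·exp(−0.34×2.1) = 0.48×0.4897 = 0.2350
Bulk density: ρ_b = (1−φ)ρ_g + φ·ρ_f = 0.7650×2.63 + 0.2350×1.04
       = 2.012 + 0.244 = 2.256 g/cm³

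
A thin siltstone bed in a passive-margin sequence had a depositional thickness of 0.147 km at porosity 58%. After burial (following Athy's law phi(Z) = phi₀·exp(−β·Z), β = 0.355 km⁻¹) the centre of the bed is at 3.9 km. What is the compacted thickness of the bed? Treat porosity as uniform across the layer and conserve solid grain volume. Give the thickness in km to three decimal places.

0.072 km

Porosity at 3.9 km: phi = 0.58·exp(−0.355×3.9) = 0.1453
Solid-volume conservation: h(1−phi) = h₀(1−phi₀) ⇒ h = h₀·(1−phi₀)/(1−phi)
h = 0.147 × (1 − 0.58)/(1 − 0.1453) = 0.147 × 0.4914 = 0.0722 km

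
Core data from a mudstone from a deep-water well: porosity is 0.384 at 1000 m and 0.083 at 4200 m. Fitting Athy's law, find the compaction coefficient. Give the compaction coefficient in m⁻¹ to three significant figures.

0.000479 m⁻¹

Working in km (1 km = 1000 m; c in km⁻¹ = c in m⁻¹ × 1000):
Athy: φ(d) = φ₀ e^(−cd) ⇒ φ₁/φ₂ = e^{c(d₂−d₁)} ⇒ c = ln(φ₁/φ₂)/(d₂−d₁)
c = ln(0.384/0.083) / (4.2 − 1) = ln(4.627) / 3.2 = 1.5318 / 3.2 = 0.4787 km⁻¹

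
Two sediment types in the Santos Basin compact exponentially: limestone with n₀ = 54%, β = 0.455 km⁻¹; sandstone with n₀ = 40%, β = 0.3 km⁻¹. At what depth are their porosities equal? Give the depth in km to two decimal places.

1.94 km

Set n₀ₐ e^(−βₐZ) = n₀ᵦ e^(−βᵦZ) ⇒ ln(n₀ₐ/n₀ᵦ) = (βₐ − βᵦ)·Z
Z = ln(0.54/0.4) / (0.455 − 0.3) = 0.3001 / 0.155 = 1.936 km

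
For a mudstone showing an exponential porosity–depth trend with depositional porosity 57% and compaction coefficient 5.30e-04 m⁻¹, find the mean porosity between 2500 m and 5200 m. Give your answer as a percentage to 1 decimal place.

Working in km (1 km = 1000 m; c in km⁻¹ = c in m⁻¹ × 1000):
⟨φ⟩ = (1/(Z₂−Z₁)) ∫ φ₀ e^(−cZ) dZ = φ₀·(e^(−c·Z₁) − e^(−c·Z₂)) / (c·(Z₂−Z₁))
e^(−0.53×2.5) = 0.2658; e^(−0.53×5.2) = 0.0635
⟨φ⟩ = 0.57 × (0.2658 − 0.0635) / (0.53 × 2.7) = 0.57 × 0.1413 = 0.0806

8.1%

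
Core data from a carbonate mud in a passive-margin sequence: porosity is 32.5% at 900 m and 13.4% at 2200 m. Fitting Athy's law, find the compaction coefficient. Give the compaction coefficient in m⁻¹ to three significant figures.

0.000682 m⁻¹

Working in km (1 km = 1000 m; β in km⁻¹ = β in m⁻¹ × 1000):
Athy: phi(d) = phi₀ e^(−βd) ⇒ phi₁/phi₂ = e^{β(d₂−d₁)} ⇒ β = ln(phi₁/phi₂)/(d₂−d₁)
β = ln(0.325/0.134) / (2.2 − 0.9) = ln(2.425) / 1.3 = 0.8860 / 1.3 = 0.6815 km⁻¹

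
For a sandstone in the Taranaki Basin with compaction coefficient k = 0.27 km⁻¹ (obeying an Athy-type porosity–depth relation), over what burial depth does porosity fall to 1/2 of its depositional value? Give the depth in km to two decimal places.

2.57 km

phi/phi₀ = 1/2 ⇒ exp(−k·Z) = 1/2 ⇒ Z = ln(2) / k
Z = 0.6931 / 0.27 = 2.567 km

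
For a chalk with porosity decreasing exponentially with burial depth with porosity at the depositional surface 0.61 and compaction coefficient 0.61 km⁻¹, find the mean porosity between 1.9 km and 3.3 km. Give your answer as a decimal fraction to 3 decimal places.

⟨phi⟩ = (1/(Z₂−Z₁)) ∫ phi₀ e^(−cZ) dZ = phi₀·(e^(−c·Z₁) − e^(−c·Z₂)) / (c·(Z₂−Z₁))
e^(−0.61×1.9) = 0.3138; e^(−0.61×3.3) = 0.1336
⟨phi⟩ = 0.61 × (0.3138 − 0.1336) / (0.61 × 1.4) = 0.61 × 0.2110 = 0.1287

0.129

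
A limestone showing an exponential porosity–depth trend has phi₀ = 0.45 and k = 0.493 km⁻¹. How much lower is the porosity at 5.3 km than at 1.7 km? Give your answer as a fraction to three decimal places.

phi(1.7) = 0.45·e^(−0.493×1.7) = 0.1946
phi(5.3) = 0.45·e^(−0.493×5.3) = 0.0330
Δphi = 0.1946 − 0.0330 = 0.1616

0.162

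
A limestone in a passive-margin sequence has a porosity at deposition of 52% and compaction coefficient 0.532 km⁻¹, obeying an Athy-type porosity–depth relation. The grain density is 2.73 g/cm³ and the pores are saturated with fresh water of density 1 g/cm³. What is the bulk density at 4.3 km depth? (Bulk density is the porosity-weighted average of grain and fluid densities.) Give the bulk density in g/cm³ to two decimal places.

2.64 g/cm³

Porosity at depth: φ = 0.52·exp(−0.532×4.3) = 0.52×0.1015 = 0.0528
Bulk density: ρ_b = (1−φ)ρ_g + φ·ρ_f = 0.9472×2.73 + 0.0528×1
       = 2.586 + 0.053 = 2.639 g/cm³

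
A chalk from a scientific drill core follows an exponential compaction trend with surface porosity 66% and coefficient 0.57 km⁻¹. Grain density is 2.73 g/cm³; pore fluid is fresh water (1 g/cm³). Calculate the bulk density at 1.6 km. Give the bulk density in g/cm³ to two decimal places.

Porosity at depth: n = 0.66·exp(−0.57×1.6) = 0.66×0.4017 = 0.2651
Bulk density: ρ_b = (1−n)ρ_g + n·ρ_f = 0.7349×2.73 + 0.2651×1
       = 2.006 + 0.265 = 2.271 g/cm³

2.27 g/cm³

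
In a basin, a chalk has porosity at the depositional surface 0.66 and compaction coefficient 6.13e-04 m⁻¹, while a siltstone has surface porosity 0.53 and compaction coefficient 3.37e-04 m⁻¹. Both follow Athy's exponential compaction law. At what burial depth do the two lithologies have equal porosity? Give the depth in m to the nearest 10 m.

Working in km (1 km = 1000 m; k in km⁻¹ = k in m⁻¹ × 1000):
Set phi₀ₐ e^(−kₐz) = phi₀ᵦ e^(−kᵦz) ⇒ ln(phi₀ₐ/phi₀ᵦ) = (kₐ − kᵦ)·z
z = ln(0.66/0.53) / (0.613 − 0.337) = 0.2194 / 0.276 = 0.795 km

790 m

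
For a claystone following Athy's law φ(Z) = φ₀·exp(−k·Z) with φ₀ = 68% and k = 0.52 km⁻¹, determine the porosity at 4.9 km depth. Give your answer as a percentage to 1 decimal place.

5.3%

φ = φ₀·exp(−k·Z) = 0.68 × exp(−0.52 × 4.9) = 0.68 × exp(−2.548)
  = 0.68 × 0.0782 = 0.0532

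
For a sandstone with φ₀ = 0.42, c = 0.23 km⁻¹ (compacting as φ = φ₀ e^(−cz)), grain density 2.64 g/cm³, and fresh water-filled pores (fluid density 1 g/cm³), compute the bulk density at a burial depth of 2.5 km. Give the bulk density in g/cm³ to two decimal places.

2.25 g/cm³

Porosity at depth: φ = 0.42·exp(−0.23×2.5) = 0.42×0.5627 = 0.2363
Bulk density: ρ_b = (1−φ)ρ_g + φ·ρ_f = 0.7637×2.64 + 0.2363×1
       = 2.016 + 0.236 = 2.252 g/cm³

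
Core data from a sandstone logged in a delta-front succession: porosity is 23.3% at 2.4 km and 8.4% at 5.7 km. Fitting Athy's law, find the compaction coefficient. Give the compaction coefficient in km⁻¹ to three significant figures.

0.309 km⁻¹

Athy: phi(z) = phi₀ e^(−βz) ⇒ phi₁/phi₂ = e^{β(z₂−z₁)} ⇒ β = ln(phi₁/phi₂)/(z₂−z₁)
β = ln(0.233/0.084) / (5.7 − 2.4) = ln(2.774) / 3.3 = 1.0202 / 3.3 = 0.3092 km⁻¹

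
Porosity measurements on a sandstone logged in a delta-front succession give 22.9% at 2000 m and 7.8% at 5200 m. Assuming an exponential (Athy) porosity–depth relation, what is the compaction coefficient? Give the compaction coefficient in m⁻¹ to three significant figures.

0.000337 m⁻¹

Working in km (1 km = 1000 m; β in km⁻¹ = β in m⁻¹ × 1000):
Athy: phi(Z) = phi₀ e^(−βZ) ⇒ phi₁/phi₂ = e^{β(Z₂−Z₁)} ⇒ β = ln(phi₁/phi₂)/(Z₂−Z₁)
β = ln(0.229/0.078) / (5.2 − 2) = ln(2.936) / 3.2 = 1.0770 / 3.2 = 0.3366 km⁻¹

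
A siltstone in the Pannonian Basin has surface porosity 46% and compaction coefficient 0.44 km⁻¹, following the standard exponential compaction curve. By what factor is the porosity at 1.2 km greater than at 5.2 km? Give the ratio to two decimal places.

5.81

phi(z₁)/phi(z₂) = e^(−k·z₁)/e^(−k·z₂) = e^{k(z₂−z₁)}
= exp(0.44 × 4) = exp(1.76) = 5.8124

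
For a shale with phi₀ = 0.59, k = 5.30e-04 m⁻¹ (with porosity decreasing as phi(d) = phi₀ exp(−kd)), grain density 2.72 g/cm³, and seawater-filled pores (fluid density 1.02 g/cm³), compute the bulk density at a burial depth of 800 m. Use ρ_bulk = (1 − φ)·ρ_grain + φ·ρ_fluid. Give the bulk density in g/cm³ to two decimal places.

2.06 g/cm³

Working in km (1 km = 1000 m; k in km⁻¹ = k in m⁻¹ × 1000):
Porosity at depth: phi = 0.59·exp(−0.53×0.8) = 0.59×0.6544 = 0.3861
Bulk density: ρ_b = (1−phi)ρ_g + phi·ρ_f = 0.6139×2.72 + 0.3861×1.02
       = 1.670 + 0.394 = 2.064 g/cm³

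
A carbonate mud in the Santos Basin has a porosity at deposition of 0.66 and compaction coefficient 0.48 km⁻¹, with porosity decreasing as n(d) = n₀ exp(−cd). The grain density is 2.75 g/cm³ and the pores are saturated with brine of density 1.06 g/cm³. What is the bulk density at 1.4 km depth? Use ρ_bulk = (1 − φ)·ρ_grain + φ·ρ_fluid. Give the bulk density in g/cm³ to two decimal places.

Porosity at depth: n = 0.66·exp(−0.48×1.4) = 0.66×0.5107 = 0.3371
Bulk density: ρ_b = (1−n)ρ_g + n·ρ_f = 0.6629×2.75 + 0.3371×1.06
       = 1.823 + 0.357 = 2.180 g/cm³

2.18 g/cm³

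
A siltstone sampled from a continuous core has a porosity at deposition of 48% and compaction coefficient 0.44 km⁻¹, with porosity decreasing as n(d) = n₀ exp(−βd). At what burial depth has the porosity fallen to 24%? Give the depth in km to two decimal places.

Invert Athy's law: d = ln(n₀/n) / β
d = ln(0.48/0.24) / 0.44 = ln(2) / 0.44 = 0.6931 / 0.44 = 1.575 km

1.58 km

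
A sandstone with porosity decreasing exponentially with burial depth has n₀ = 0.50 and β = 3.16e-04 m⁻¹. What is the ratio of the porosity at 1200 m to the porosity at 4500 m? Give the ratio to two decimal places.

2.84

Working in km (1 km = 1000 m; β in km⁻¹ = β in m⁻¹ × 1000):
n(z₁)/n(z₂) = e^(−β·z₁)/e^(−β·z₂) = e^{β(z₂−z₁)}
= exp(0.316 × 3.3) = exp(1.043) = 2.8371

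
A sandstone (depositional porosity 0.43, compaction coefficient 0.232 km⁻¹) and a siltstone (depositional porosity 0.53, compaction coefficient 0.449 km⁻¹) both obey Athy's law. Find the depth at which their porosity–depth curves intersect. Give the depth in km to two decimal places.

0.96 km

Set phi₀ₐ e^(−βₐd) = phi₀ᵦ e^(−βᵦd) ⇒ ln(phi₀ₐ/phi₀ᵦ) = (βₐ − βᵦ)·d
d = ln(0.43/0.53) / (0.232 − 0.449) = -0.2091 / -0.217 = 0.964 km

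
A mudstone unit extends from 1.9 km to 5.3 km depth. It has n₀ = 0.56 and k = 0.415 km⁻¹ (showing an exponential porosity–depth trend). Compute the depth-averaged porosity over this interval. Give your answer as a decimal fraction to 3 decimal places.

⟨n⟩ = (1/(d₂−d₁)) ∫ n₀ e^(−kd) dd = n₀·(e^(−k·d₁) − e^(−k·d₂)) / (k·(d₂−d₁))
e^(−0.415×1.9) = 0.4545; e^(−0.415×5.3) = 0.1109
⟨n⟩ = 0.56 × (0.4545 − 0.1109) / (0.415 × 3.4) = 0.56 × 0.2436 = 0.1364

0.136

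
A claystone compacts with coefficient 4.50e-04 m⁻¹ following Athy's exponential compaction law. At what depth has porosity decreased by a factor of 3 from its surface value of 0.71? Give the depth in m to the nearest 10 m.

Working in km (1 km = 1000 m; k in km⁻¹ = k in m⁻¹ × 1000):
phi/phi₀ = 1/3 ⇒ exp(−k·Z) = 1/3 ⇒ Z = ln(3) / k
Z = 1.0986 / 0.45 = 2.441 km

2440 m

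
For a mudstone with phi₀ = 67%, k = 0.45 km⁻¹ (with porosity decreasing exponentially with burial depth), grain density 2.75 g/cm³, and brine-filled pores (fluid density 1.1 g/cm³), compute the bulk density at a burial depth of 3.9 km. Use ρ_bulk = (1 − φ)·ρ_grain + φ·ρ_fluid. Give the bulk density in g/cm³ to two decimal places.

Porosity at depth: phi = 0.67·exp(−0.45×3.9) = 0.67×0.1729 = 0.1158
Bulk density: ρ_b = (1−phi)ρ_g + phi·ρ_f = 0.8842×2.75 + 0.1158×1.1
       = 2.431 + 0.127 = 2.559 g/cm³

2.56 g/cm³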